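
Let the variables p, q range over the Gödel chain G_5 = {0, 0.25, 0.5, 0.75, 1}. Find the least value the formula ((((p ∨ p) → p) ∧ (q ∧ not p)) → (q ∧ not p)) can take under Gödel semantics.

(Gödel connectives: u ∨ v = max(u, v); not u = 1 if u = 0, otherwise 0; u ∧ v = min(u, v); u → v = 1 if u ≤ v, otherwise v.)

Every assignment gives 1. For instance at p = 0, q = 0:
  (p ∨ p) = max(0, 0) = 0
  ((p ∨ p) → p): 0 ≤ 0, so result = 1
  not p: Gödel ¬ of 0 = 1 (operand is 0)
  (q ∧ not p) = min(0, 1) = 0
  (((p ∨ p) → p) ∧ (q ∧ not p)) = min(1, 0) = 0
  not p: Gödel ¬ of 0 = 1 (operand is 0)
  (q ∧ not p) = min(0, 1) = 0
  ((((p ∨ p) → p) ∧ (q ∧ not p)) → (q ∧ not p)): 0 ≤ 0, so result = 1
All 25 assignments give value 1 — the formula is a G_5-tautology.

1.00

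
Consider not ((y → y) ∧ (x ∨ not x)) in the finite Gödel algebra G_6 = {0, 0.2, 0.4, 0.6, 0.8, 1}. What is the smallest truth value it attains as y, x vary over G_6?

0.00

The minimum is attained at y = 0, x = 0:
  (y → y): 0 ≤ 0, so result = 1
  not x: Gödel ¬ of 0 = 1 (operand is 0)
  (x ∨ not x) = max(0, 1) = 1
  ((y → y) ∧ (x ∨ not x)) = min(1, 1) = 1
  not ((y → y) ∧ (x ∨ not x)): Gödel ¬ of 1 = 0 (operand ≠ 0)
Checking all 36 assignments confirms none give a value below 0.00.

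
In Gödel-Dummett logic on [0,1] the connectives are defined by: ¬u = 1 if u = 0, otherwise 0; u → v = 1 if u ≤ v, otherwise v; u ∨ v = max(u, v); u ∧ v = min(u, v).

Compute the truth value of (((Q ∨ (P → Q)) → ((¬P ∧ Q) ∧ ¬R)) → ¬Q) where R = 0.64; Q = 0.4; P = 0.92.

(P → Q): 0.92 > 0.4, so result = 0.4
(Q ∨ (P → Q)) = max(0.4, 0.4) = 0.4
¬P: Gödel ¬ of 0.92 = 0 (operand ≠ 0)
(¬P ∧ Q) = min(0, 0.4) = 0
¬R: Gödel ¬ of 0.64 = 0 (operand ≠ 0)
((¬P ∧ Q) ∧ ¬R) = min(0, 0) = 0
((Q ∨ (P → Q)) → ((¬P ∧ Q) ∧ ¬R)): 0.4 > 0, so result = 0
¬Q: Gödel ¬ of 0.4 = 0 (operand ≠ 0)
(((Q ∨ (P → Q)) → ((¬P ∧ Q) ∧ ¬R)) → ¬Q): 0 ≤ 0, so result = 1

1.00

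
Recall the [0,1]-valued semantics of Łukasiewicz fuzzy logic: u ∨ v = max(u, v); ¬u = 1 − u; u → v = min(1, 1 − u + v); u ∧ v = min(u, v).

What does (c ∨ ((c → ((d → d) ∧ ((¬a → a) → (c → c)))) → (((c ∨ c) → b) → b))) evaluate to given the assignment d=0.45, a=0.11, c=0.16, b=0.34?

(d → d): min(1, 1 − 0.45 + 0.45) = 1
¬a: Łukasiewicz ¬ gives 1 − 0.11 = 0.89
(¬a → a): min(1, 1 − 0.89 + 0.11) = 0.22
(c → c): min(1, 1 − 0.16 + 0.16) = 1
((¬a → a) → (c → c)): min(1, 1 − 0.22 + 1) = 1
((d → d) ∧ ((¬a → a) → (c → c))) = min(1, 1) = 1
(c → ((d → d) ∧ ((¬a → a) → (c → c)))): min(1, 1 − 0.16 + 1) = 1
(c ∨ c) = max(0.16, 0.16) = 0.16
((c ∨ c) → b): min(1, 1 − 0.16 + 0.34) = 1
(((c ∨ c) → b) → b): min(1, 1 − 1 + 0.34) = 0.34
((c → ((d → d) ∧ ((¬a → a) → (c → c)))) → (((c ∨ c) → b) → b)): min(1, 1 − 1 + 0.34) = 0.34
(c ∨ ((c → ((d → d) ∧ ((¬a → a) → (c → c)))) → (((c ∨ c) → b) → b))) = max(0.16, 0.34) = 0.34

0.34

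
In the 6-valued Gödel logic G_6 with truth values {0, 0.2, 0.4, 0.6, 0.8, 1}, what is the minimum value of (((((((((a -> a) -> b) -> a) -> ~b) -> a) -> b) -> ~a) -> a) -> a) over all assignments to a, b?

The minimum is attained at a = 0.2, b = 0.2:
  (a -> a): 0.2 ≤ 0.2, so result = 1
  ((a -> a) -> b): 1 > 0.2, so result = 0.2
  (((a -> a) -> b) -> a): 0.2 ≤ 0.2, so result = 1
  ~b: Gödel ¬ of 0.2 = 0 (operand ≠ 0)
  ((((a -> a) -> b) -> a) -> ~b): 1 > 0, so result = 0
  (((((a -> a) -> b) -> a) -> ~b) -> a): 0 ≤ 0.2, so result = 1
  ((((((a -> a) -> b) -> a) -> ~b) -> a) -> b): 1 > 0.2, so result = 0.2
  ~a: Gödel ¬ of 0.2 = 0 (operand ≠ 0)
  (((((((a -> a) -> b) -> a) -> ~b) -> a) -> b) -> ~a): 0.2 > 0, so result = 0
  ((((((((a -> a) -> b) -> a) -> ~b) -> a) -> b) -> ~a) -> a): 0 ≤ 0.2, so result = 1
  (((((((((a -> a) -> b) -> a) -> ~b) -> a) -> b) -> ~a) -> a) -> a): 1 > 0.2, so result = 0.2
Checking all 36 assignments confirms none give a value below 0.20.

0.20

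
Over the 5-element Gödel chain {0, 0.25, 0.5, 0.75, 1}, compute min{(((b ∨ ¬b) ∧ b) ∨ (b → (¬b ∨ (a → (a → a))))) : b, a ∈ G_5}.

1.00

Every assignment gives 1. For instance at b = 0, a = 0:
  ¬b: Gödel ¬ of 0 = 1 (operand is 0)
  (b ∨ ¬b) = max(0, 1) = 1
  ((b ∨ ¬b) ∧ b) = min(1, 0) = 0
  ¬b: Gödel ¬ of 0 = 1 (operand is 0)
  (a → a): 0 ≤ 0, so result = 1
  (a → (a → a)): 0 ≤ 1, so result = 1
  (¬b ∨ (a → (a → a))) = max(1, 1) = 1
  (b → (¬b ∨ (a → (a → a)))): 0 ≤ 1, so result = 1
  (((b ∨ ¬b) ∧ b) ∨ (b → (¬b ∨ (a → (a → a))))) = max(0, 1) = 1
All 25 assignments give value 1 — the formula is a G_5-tautology.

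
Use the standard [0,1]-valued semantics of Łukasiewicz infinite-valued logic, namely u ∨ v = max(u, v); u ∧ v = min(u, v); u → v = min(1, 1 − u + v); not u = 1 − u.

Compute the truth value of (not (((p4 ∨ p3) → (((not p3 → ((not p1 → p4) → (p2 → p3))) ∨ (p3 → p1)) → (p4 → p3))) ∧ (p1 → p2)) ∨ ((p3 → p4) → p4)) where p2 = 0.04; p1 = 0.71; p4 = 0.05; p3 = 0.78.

0.78

(p4 ∨ p3) = max(0.05, 0.78) = 0.78
not p3: Łukasiewicz ¬ gives 1 − 0.78 = 0.22
not p1: Łukasiewicz ¬ gives 1 − 0.71 = 0.29
(not p1 → p4): min(1, 1 − 0.29 + 0.05) = 0.76
(p2 → p3): min(1, 1 − 0.04 + 0.78) = 1
((not p1 → p4) → (p2 → p3)): min(1, 1 − 0.76 + 1) = 1
(not p3 → ((not p1 → p4) → (p2 → p3))): min(1, 1 − 0.22 + 1) = 1
(p3 → p1): min(1, 1 − 0.78 + 0.71) = 0.93
((not p3 → ((not p1 → p4) → (p2 → p3))) ∨ (p3 → p1)) = max(1, 0.93) = 1
(p4 → p3): min(1, 1 − 0.05 + 0.78) = 1
(((not p3 → ((not p1 → p4) → (p2 → p3))) ∨ (p3 → p1)) → (p4 → p3)): min(1, 1 − 1 + 1) = 1
((p4 ∨ p3) → (((not p3 → ((not p1 → p4) → (p2 → p3))) ∨ (p3 → p1)) → (p4 → p3))): min(1, 1 − 0.78 + 1) = 1
(p1 → p2): min(1, 1 − 0.71 + 0.04) = 0.33
(((p4 ∨ p3) → (((not p3 → ((not p1 → p4) → (p2 → p3))) ∨ (p3 → p1)) → (p4 → p3))) ∧ (p1 → p2)) = min(1, 0.33) = 0.33
not (((p4 ∨ p3) → (((not p3 → ((not p1 → p4) → (p2 → p3))) ∨ (p3 → p1)) → (p4 → p3))) ∧ (p1 → p2)): Łukasiewicz ¬ gives 1 − 0.33 = 0.67
(p3 → p4): min(1, 1 − 0.78 + 0.05) = 0.27
((p3 → p4) → p4): min(1, 1 − 0.27 + 0.05) = 0.78
(not (((p4 ∨ p3) → (((not p3 → ((not p1 → p4) → (p2 → p3))) ∨ (p3 → p1)) → (p4 → p3))) ∧ (p1 → p2)) ∨ ((p3 → p4) → p4)) = max(0.67, 0.78) = 0.78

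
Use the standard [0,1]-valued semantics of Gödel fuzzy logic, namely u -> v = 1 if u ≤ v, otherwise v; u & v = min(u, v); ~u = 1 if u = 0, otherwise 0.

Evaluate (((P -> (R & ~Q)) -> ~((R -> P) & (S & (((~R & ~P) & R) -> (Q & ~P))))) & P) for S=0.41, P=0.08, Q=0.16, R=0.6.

0.08

~Q: Gödel ¬ of 0.16 = 0 (operand ≠ 0)
(R & ~Q) = min(0.6, 0) = 0
(P -> (R & ~Q)): 0.08 > 0, so result = 0
(R -> P): 0.6 > 0.08, so result = 0.08
~R: Gödel ¬ of 0.6 = 0 (operand ≠ 0)
~P: Gödel ¬ of 0.08 = 0 (operand ≠ 0)
(~R & ~P) = min(0, 0) = 0
((~R & ~P) & R) = min(0, 0.6) = 0
~P: Gödel ¬ of 0.08 = 0 (operand ≠ 0)
(Q & ~P) = min(0.16, 0) = 0
(((~R & ~P) & R) -> (Q & ~P)): 0 ≤ 0, so result = 1
(S & (((~R & ~P) & R) -> (Q & ~P))) = min(0.41, 1) = 0.41
((R -> P) & (S & (((~R & ~P) & R) -> (Q & ~P)))) = min(0.08, 0.41) = 0.08
~((R -> P) & (S & (((~R & ~P) & R) -> (Q & ~P)))): Gödel ¬ of 0.08 = 0 (operand ≠ 0)
((P -> (R & ~Q)) -> ~((R -> P) & (S & (((~R & ~P) & R) -> (Q & ~P))))): 0 ≤ 0, so result = 1
(((P -> (R & ~Q)) -> ~((R -> P) & (S & (((~R & ~P) & R) -> (Q & ~P))))) & P) = min(1, 0.08) = 0.08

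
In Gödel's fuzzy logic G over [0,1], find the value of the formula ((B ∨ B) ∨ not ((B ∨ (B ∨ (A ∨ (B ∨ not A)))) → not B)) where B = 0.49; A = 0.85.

(B ∨ B) = max(0.49, 0.49) = 0.49
not A: Gödel ¬ of 0.85 = 0 (operand ≠ 0)
(B ∨ not A) = max(0.49, 0) = 0.49
(A ∨ (B ∨ not A)) = max(0.85, 0.49) = 0.85
(B ∨ (A ∨ (B ∨ not A))) = max(0.49, 0.85) = 0.85
(B ∨ (B ∨ (A ∨ (B ∨ not A)))) = max(0.49, 0.85) = 0.85
not B: Gödel ¬ of 0.49 = 0 (operand ≠ 0)
((B ∨ (B ∨ (A ∨ (B ∨ not A)))) → not B): 0.85 > 0, so result = 0
not ((B ∨ (B ∨ (A ∨ (B ∨ not A)))) → not B): Gödel ¬ of 0 = 1 (operand is 0)
((B ∨ B) ∨ not ((B ∨ (B ∨ (A ∨ (B ∨ not A)))) → not B)) = max(0.49, 1) = 1

1.00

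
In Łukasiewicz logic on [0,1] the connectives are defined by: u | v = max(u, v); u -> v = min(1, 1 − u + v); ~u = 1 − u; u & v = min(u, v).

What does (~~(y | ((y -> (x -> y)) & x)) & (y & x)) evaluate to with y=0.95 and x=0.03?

0.03

(x -> y): min(1, 1 − 0.03 + 0.95) = 1
(y -> (x -> y)): min(1, 1 − 0.95 + 1) = 1
((y -> (x -> y)) & x) = min(1, 0.03) = 0.03
(y | ((y -> (x -> y)) & x)) = max(0.95, 0.03) = 0.95
~(y | ((y -> (x -> y)) & x)): Łukasiewicz ¬ gives 1 − 0.95 = 0.05
~~(y | ((y -> (x -> y)) & x)): Łukasiewicz ¬ gives 1 − 0.05 = 0.95
(y & x) = min(0.95, 0.03) = 0.03
(~~(y | ((y -> (x -> y)) & x)) & (y & x)) = min(0.95, 0.03) = 0.03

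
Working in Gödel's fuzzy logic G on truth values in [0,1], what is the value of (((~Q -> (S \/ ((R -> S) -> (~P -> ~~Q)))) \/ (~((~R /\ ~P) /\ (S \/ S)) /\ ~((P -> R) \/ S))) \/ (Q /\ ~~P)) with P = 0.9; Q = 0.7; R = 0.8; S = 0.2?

~Q: Gödel ¬ of 0.7 = 0 (operand ≠ 0)
(R -> S): 0.8 > 0.2, so result = 0.2
~P: Gödel ¬ of 0.9 = 0 (operand ≠ 0)
~Q: Gödel ¬ of 0.7 = 0 (operand ≠ 0)
~~Q: Gödel ¬ of 0 = 1 (operand is 0)
(~P -> ~~Q): 0 ≤ 1, so result = 1
((R -> S) -> (~P -> ~~Q)): 0.2 ≤ 1, so result = 1
(S \/ ((R -> S) -> (~P -> ~~Q))) = max(0.2, 1) = 1
(~Q -> (S \/ ((R -> S) -> (~P -> ~~Q)))): 0 ≤ 1, so result = 1
~R: Gödel ¬ of 0.8 = 0 (operand ≠ 0)
~P: Gödel ¬ of 0.9 = 0 (operand ≠ 0)
(~R /\ ~P) = min(0, 0) = 0
(S \/ S) = max(0.2, 0.2) = 0.2
((~R /\ ~P) /\ (S \/ S)) = min(0, 0.2) = 0
~((~R /\ ~P) /\ (S \/ S)): Gödel ¬ of 0 = 1 (operand is 0)
(P -> R): 0.9 > 0.8, so result = 0.8
((P -> R) \/ S) = max(0.8, 0.2) = 0.8
~((P -> R) \/ S): Gödel ¬ of 0.8 = 0 (operand ≠ 0)
(~((~R /\ ~P) /\ (S \/ S)) /\ ~((P -> R) \/ S)) = min(1, 0) = 0
((~Q -> (S \/ ((R -> S) -> (~P -> ~~Q)))) \/ (~((~R /\ ~P) /\ (S \/ S)) /\ ~((P -> R) \/ S))) = max(1, 0) = 1
~P: Gödel ¬ of 0.9 = 0 (operand ≠ 0)
~~P: Gödel ¬ of 0 = 1 (operand is 0)
(Q /\ ~~P) = min(0.7, 1) = 0.7
(((~Q -> (S \/ ((R -> S) -> (~P -> ~~Q)))) \/ (~((~R /\ ~P) /\ (S \/ S)) /\ ~((P -> R) \/ S))) \/ (Q /\ ~~P)) = max(1, 0.7) = 1

1.00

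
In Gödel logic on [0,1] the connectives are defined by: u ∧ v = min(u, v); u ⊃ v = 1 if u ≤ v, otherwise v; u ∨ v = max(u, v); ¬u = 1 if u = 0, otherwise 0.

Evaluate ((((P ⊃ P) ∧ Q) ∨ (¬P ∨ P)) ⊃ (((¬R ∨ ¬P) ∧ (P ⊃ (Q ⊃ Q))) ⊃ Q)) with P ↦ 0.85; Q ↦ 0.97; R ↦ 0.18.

1.00

(P ⊃ P): 0.85 ≤ 0.85, so result = 1
((P ⊃ P) ∧ Q) = min(1, 0.97) = 0.97
¬P: Gödel ¬ of 0.85 = 0 (operand ≠ 0)
(¬P ∨ P) = max(0, 0.85) = 0.85
(((P ⊃ P) ∧ Q) ∨ (¬P ∨ P)) = max(0.97, 0.85) = 0.97
¬R: Gödel ¬ of 0.18 = 0 (operand ≠ 0)
¬P: Gödel ¬ of 0.85 = 0 (operand ≠ 0)
(¬R ∨ ¬P) = max(0, 0) = 0
(Q ⊃ Q): 0.97 ≤ 0.97, so result = 1
(P ⊃ (Q ⊃ Q)): 0.85 ≤ 1, so result = 1
((¬R ∨ ¬P) ∧ (P ⊃ (Q ⊃ Q))) = min(0, 1) = 0
(((¬R ∨ ¬P) ∧ (P ⊃ (Q ⊃ Q))) ⊃ Q): 0 ≤ 0.97, so result = 1
((((P ⊃ P) ∧ Q) ∨ (¬P ∨ P)) ⊃ (((¬R ∨ ¬P) ∧ (P ⊃ (Q ⊃ Q))) ⊃ Q)): 0.97 ≤ 1, so result = 1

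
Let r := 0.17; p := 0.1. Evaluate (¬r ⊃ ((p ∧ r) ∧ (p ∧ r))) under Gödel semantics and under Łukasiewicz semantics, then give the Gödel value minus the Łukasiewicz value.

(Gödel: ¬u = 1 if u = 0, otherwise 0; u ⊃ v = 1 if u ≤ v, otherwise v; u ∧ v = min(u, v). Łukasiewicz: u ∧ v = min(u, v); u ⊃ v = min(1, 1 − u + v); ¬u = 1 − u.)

Gödel evaluation:
  ¬r: Gödel ¬ of 0.17 = 0 (operand ≠ 0)
  (p ∧ r) = min(0.1, 0.17) = 0.1
  (p ∧ r) = min(0.1, 0.17) = 0.1
  ((p ∧ r) ∧ (p ∧ r)) = min(0.1, 0.1) = 0.1
  (¬r ⊃ ((p ∧ r) ∧ (p ∧ r))): 0 ≤ 0.1, so result = 1
  Gödel value = 1
Łukasiewicz evaluation:
  ¬r: Łukasiewicz ¬ gives 1 − 0.17 = 0.83
  (p ∧ r) = min(0.1, 0.17) = 0.1
  (p ∧ r) = min(0.1, 0.17) = 0.1
  ((p ∧ r) ∧ (p ∧ r)) = min(0.1, 0.1) = 0.1
  (¬r ⊃ ((p ∧ r) ∧ (p ∧ r))): min(1, 1 − 0.83 + 0.1) = 0.27
  Łukasiewicz value = 0.27
Difference: 1 − 0.27 = 0.73

0.73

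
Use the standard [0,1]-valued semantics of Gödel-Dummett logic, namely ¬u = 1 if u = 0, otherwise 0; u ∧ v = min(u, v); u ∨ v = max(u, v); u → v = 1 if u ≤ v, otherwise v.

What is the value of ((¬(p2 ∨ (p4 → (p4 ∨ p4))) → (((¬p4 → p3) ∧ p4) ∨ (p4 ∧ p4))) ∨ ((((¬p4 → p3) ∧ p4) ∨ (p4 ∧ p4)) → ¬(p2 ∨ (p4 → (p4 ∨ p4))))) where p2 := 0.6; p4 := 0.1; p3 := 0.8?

(p4 ∨ p4) = max(0.1, 0.1) = 0.1
(p4 → (p4 ∨ p4)): 0.1 ≤ 0.1, so result = 1
(p2 ∨ (p4 → (p4 ∨ p4))) = max(0.6, 1) = 1
¬(p2 ∨ (p4 → (p4 ∨ p4))): Gödel ¬ of 1 = 0 (operand ≠ 0)
¬p4: Gödel ¬ of 0.1 = 0 (operand ≠ 0)
(¬p4 → p3): 0 ≤ 0.8, so result = 1
((¬p4 → p3) ∧ p4) = min(1, 0.1) = 0.1
(p4 ∧ p4) = min(0.1, 0.1) = 0.1
(((¬p4 → p3) ∧ p4) ∨ (p4 ∧ p4)) = max(0.1, 0.1) = 0.1
(¬(p2 ∨ (p4 → (p4 ∨ p4))) → (((¬p4 → p3) ∧ p4) ∨ (p4 ∧ p4))): 0 ≤ 0.1, so result = 1
¬p4: Gödel ¬ of 0.1 = 0 (operand ≠ 0)
(¬p4 → p3): 0 ≤ 0.8, so result = 1
((¬p4 → p3) ∧ p4) = min(1, 0.1) = 0.1
(p4 ∧ p4) = min(0.1, 0.1) = 0.1
(((¬p4 → p3) ∧ p4) ∨ (p4 ∧ p4)) = max(0.1, 0.1) = 0.1
(p4 ∨ p4) = max(0.1, 0.1) = 0.1
(p4 → (p4 ∨ p4)): 0.1 ≤ 0.1, so result = 1
(p2 ∨ (p4 → (p4 ∨ p4))) = max(0.6, 1) = 1
¬(p2 ∨ (p4 → (p4 ∨ p4))): Gödel ¬ of 1 = 0 (operand ≠ 0)
((((¬p4 → p3) ∧ p4) ∨ (p4 ∧ p4)) → ¬(p2 ∨ (p4 → (p4 ∨ p4)))): 0.1 > 0, so result = 0
((¬(p2 ∨ (p4 → (p4 ∨ p4))) → (((¬p4 → p3) ∧ p4) ∨ (p4 ∧ p4))) ∨ ((((¬p4 → p3) ∧ p4) ∨ (p4 ∧ p4)) → ¬(p2 ∨ (p4 → (p4 ∨ p4))))) = max(1, 0) = 1

1.00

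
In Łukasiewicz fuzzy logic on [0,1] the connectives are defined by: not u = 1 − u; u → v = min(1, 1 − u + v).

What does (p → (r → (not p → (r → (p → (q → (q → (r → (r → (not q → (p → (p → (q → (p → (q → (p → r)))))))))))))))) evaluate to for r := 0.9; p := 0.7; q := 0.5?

not p: Łukasiewicz ¬ gives 1 − 0.7 = 0.3
not q: Łukasiewicz ¬ gives 1 − 0.5 = 0.5
(p → r): min(1, 1 − 0.7 + 0.9) = 1
(q → (p → r)): min(1, 1 − 0.5 + 1) = 1
(p → (q → (p → r))): min(1, 1 − 0.7 + 1) = 1
(q → (p → (q → (p → r)))): min(1, 1 − 0.5 + 1) = 1
(p → (q → (p → (q → (p → r))))): min(1, 1 − 0.7 + 1) = 1
(p → (p → (q → (p → (q → (p → r)))))): min(1, 1 − 0.7 + 1) = 1
(not q → (p → (p → (q → (p → (q → (p → r))))))): min(1, 1 − 0.5 + 1) = 1
(r → (not q → (p → (p → (q → (p → (q → (p → r)))))))): min(1, 1 − 0.9 + 1) = 1
(r → (r → (not q → (p → (p → (q → (p → (q → (p → r))))))))): min(1, 1 − 0.9 + 1) = 1
(q → (r → (r → (not q → (p → (p → (q → (p → (q → (p → r)))))))))): min(1, 1 − 0.5 + 1) = 1
(q → (q → (r → (r → (not q → (p → (p → (q → (p → (q → (p → r))))))))))): min(1, 1 − 0.5 + 1) = 1
(p → (q → (q → (r → (r → (not q → (p → (p → (q → (p → (q → (p → r)))))))))))): min(1, 1 − 0.7 + 1) = 1
(r → (p → (q → (q → (r → (r → (not q → (p → (p → (q → (p → (q → (p → r))))))))))))): min(1, 1 − 0.9 + 1) = 1
(not p → (r → (p → (q → (q → (r → (r → (not q → (p → (p → (q → (p → (q → (p → r)))))))))))))): min(1, 1 − 0.3 + 1) = 1
(r → (not p → (r → (p → (q → (q → (r → (r → (not q → (p → (p → (q → (p → (q → (p → r))))))))))))))): min(1, 1 − 0.9 + 1) = 1
(p → (r → (not p → (r → (p → (q → (q → (r → (r → (not q → (p → (p → (q → (p → (q → (p → r)))))))))))))))): min(1, 1 − 0.7 + 1) = 1

1.00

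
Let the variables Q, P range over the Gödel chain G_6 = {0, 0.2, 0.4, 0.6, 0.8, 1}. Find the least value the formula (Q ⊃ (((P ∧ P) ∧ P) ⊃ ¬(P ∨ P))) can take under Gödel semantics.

The minimum is attained at Q = 0.2, P = 0.2:
  (P ∧ P) = min(0.2, 0.2) = 0.2
  ((P ∧ P) ∧ P) = min(0.2, 0.2) = 0.2
  (P ∨ P) = max(0.2, 0.2) = 0.2
  ¬(P ∨ P): Gödel ¬ of 0.2 = 0 (operand ≠ 0)
  (((P ∧ P) ∧ P) ⊃ ¬(P ∨ P)): 0.2 > 0, so result = 0
  (Q ⊃ (((P ∧ P) ∧ P) ⊃ ¬(P ∨ P))): 0.2 > 0, so result = 0
Checking all 36 assignments confirms none give a value below 0.00.

0.00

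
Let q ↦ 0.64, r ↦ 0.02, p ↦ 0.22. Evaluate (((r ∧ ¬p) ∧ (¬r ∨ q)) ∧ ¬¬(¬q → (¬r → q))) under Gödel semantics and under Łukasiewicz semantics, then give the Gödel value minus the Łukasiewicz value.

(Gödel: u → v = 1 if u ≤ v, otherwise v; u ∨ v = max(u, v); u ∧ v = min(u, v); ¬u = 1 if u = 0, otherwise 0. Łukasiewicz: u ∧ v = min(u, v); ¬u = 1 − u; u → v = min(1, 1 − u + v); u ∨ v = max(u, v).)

Gödel evaluation:
  ¬p: Gödel ¬ of 0.22 = 0 (operand ≠ 0)
  (r ∧ ¬p) = min(0.02, 0) = 0
  ¬r: Gödel ¬ of 0.02 = 0 (operand ≠ 0)
  (¬r ∨ q) = max(0, 0.64) = 0.64
  ((r ∧ ¬p) ∧ (¬r ∨ q)) = min(0, 0.64) = 0
  ¬q: Gödel ¬ of 0.64 = 0 (operand ≠ 0)
  ¬r: Gödel ¬ of 0.02 = 0 (operand ≠ 0)
  (¬r → q): 0 ≤ 0.64, so result = 1
  (¬q → (¬r → q)): 0 ≤ 1, so result = 1
  ¬(¬q → (¬r → q)): Gödel ¬ of 1 = 0 (operand ≠ 0)
  ¬¬(¬q → (¬r → q)): Gödel ¬ of 0 = 1 (operand is 0)
  (((r ∧ ¬p) ∧ (¬r ∨ q)) ∧ ¬¬(¬q → (¬r → q))) = min(0, 1) = 0
  Gödel value = 0
Łukasiewicz evaluation:
  ¬p: Łukasiewicz ¬ gives 1 − 0.22 = 0.78
  (r ∧ ¬p) = min(0.02, 0.78) = 0.02
  ¬r: Łukasiewicz ¬ gives 1 − 0.02 = 0.98
  (¬r ∨ q) = max(0.98, 0.64) = 0.98
  ((r ∧ ¬p) ∧ (¬r ∨ q)) = min(0.02, 0.98) = 0.02
  ¬q: Łukasiewicz ¬ gives 1 − 0.64 = 0.36
  ¬r: Łukasiewicz ¬ gives 1 − 0.02 = 0.98
  (¬r → q): min(1, 1 − 0.98 + 0.64) = 0.66
  (¬q → (¬r → q)): min(1, 1 − 0.36 + 0.66) = 1
  ¬(¬q → (¬r → q)): Łukasiewicz ¬ gives 1 − 1 = 0
  ¬¬(¬q → (¬r → q)): Łukasiewicz ¬ gives 1 − 0 = 1
  (((r ∧ ¬p) ∧ (¬r ∨ q)) ∧ ¬¬(¬q → (¬r → q))) = min(0.02, 1) = 0.02
  Łukasiewicz value = 0.02
Difference: 0 − 0.02 = -0.02

-0.02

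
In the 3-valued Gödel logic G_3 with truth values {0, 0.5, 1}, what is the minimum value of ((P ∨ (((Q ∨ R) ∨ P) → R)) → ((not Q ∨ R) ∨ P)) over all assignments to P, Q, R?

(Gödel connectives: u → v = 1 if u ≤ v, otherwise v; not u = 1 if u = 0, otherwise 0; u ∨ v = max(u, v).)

The minimum is attained at P = 0, Q = 0.5, R = 0.5:
  (Q ∨ R) = max(0.5, 0.5) = 0.5
  ((Q ∨ R) ∨ P) = max(0.5, 0) = 0.5
  (((Q ∨ R) ∨ P) → R): 0.5 ≤ 0.5, so result = 1
  (P ∨ (((Q ∨ R) ∨ P) → R)) = max(0, 1) = 1
  not Q: Gödel ¬ of 0.5 = 0 (operand ≠ 0)
  (not Q ∨ R) = max(0, 0.5) = 0.5
  ((not Q ∨ R) ∨ P) = max(0.5, 0) = 0.5
  ((P ∨ (((Q ∨ R) ∨ P) → R)) → ((not Q ∨ R) ∨ P)): 1 > 0.5, so result = 0.5
Checking all 27 assignments confirms none give a value below 0.50.

0.50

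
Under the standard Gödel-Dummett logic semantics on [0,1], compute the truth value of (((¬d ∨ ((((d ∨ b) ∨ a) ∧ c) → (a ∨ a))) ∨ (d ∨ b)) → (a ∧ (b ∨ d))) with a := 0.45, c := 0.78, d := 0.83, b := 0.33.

¬d: Gödel ¬ of 0.83 = 0 (operand ≠ 0)
(d ∨ b) = max(0.83, 0.33) = 0.83
((d ∨ b) ∨ a) = max(0.83, 0.45) = 0.83
(((d ∨ b) ∨ a) ∧ c) = min(0.83, 0.78) = 0.78
(a ∨ a) = max(0.45, 0.45) = 0.45
((((d ∨ b) ∨ a) ∧ c) → (a ∨ a)): 0.78 > 0.45, so result = 0.45
(¬d ∨ ((((d ∨ b) ∨ a) ∧ c) → (a ∨ a))) = max(0, 0.45) = 0.45
(d ∨ b) = max(0.83, 0.33) = 0.83
((¬d ∨ ((((d ∨ b) ∨ a) ∧ c) → (a ∨ a))) ∨ (d ∨ b)) = max(0.45, 0.83) = 0.83
(b ∨ d) = max(0.33, 0.83) = 0.83
(a ∧ (b ∨ d)) = min(0.45, 0.83) = 0.45
(((¬d ∨ ((((d ∨ b) ∨ a) ∧ c) → (a ∨ a))) ∨ (d ∨ b)) → (a ∧ (b ∨ d))): 0.83 > 0.45, so result = 0.45

0.45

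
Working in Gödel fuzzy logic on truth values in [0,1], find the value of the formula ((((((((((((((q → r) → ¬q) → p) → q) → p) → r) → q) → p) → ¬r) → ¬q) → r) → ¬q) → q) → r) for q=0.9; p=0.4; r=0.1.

(q → r): 0.9 > 0.1, so result = 0.1
¬q: Gödel ¬ of 0.9 = 0 (operand ≠ 0)
((q → r) → ¬q): 0.1 > 0, so result = 0
(((q → r) → ¬q) → p): 0 ≤ 0.4, so result = 1
((((q → r) → ¬q) → p) → q): 1 > 0.9, so result = 0.9
(((((q → r) → ¬q) → p) → q) → p): 0.9 > 0.4, so result = 0.4
((((((q → r) → ¬q) → p) → q) → p) → r): 0.4 > 0.1, so result = 0.1
(((((((q → r) → ¬q) → p) → q) → p) → r) → q): 0.1 ≤ 0.9, so result = 1
((((((((q → r) → ¬q) → p) → q) → p) → r) → q) → p): 1 > 0.4, so result = 0.4
¬r: Gödel ¬ of 0.1 = 0 (operand ≠ 0)
(((((((((q → r) → ¬q) → p) → q) → p) → r) → q) → p) → ¬r): 0.4 > 0, so result = 0
¬q: Gödel ¬ of 0.9 = 0 (operand ≠ 0)
((((((((((q → r) → ¬q) → p) → q) → p) → r) → q) → p) → ¬r) → ¬q): 0 ≤ 0, so result = 1
(((((((((((q → r) → ¬q) → p) → q) → p) → r) → q) → p) → ¬r) → ¬q) → r): 1 > 0.1, so result = 0.1
¬q: Gödel ¬ of 0.9 = 0 (operand ≠ 0)
((((((((((((q → r) → ¬q) → p) → q) → p) → r) → q) → p) → ¬r) → ¬q) → r) → ¬q): 0.1 > 0, so result = 0
(((((((((((((q → r) → ¬q) → p) → q) → p) → r) → q) → p) → ¬r) → ¬q) → r) → ¬q) → q): 0 ≤ 0.9, so result = 1
((((((((((((((q → r) → ¬q) → p) → q) → p) → r) → q) → p) → ¬r) → ¬q) → r) → ¬q) → q) → r): 1 > 0.1, so result = 0.1

0.10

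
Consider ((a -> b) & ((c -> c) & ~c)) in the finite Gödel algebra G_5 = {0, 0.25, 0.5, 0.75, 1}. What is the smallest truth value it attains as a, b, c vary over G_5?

0.00

The minimum is attained at a = 0, b = 0, c = 0.25:
  (a -> b): 0 ≤ 0, so result = 1
  (c -> c): 0.25 ≤ 0.25, so result = 1
  ~c: Gödel ¬ of 0.25 = 0 (operand ≠ 0)
  ((c -> c) & ~c) = min(1, 0) = 0
  ((a -> b) & ((c -> c) & ~c)) = min(1, 0) = 0
Checking all 125 assignments confirms none give a value below 0.00.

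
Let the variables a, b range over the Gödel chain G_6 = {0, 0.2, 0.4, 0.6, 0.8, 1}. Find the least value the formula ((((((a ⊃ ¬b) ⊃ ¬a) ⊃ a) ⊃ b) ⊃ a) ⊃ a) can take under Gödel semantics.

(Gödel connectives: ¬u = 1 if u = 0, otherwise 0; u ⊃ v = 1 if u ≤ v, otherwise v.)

0.20

The minimum is attained at a = 0.2, b = 0:
  ¬b: Gödel ¬ of 0 = 1 (operand is 0)
  (a ⊃ ¬b): 0.2 ≤ 1, so result = 1
  ¬a: Gödel ¬ of 0.2 = 0 (operand ≠ 0)
  ((a ⊃ ¬b) ⊃ ¬a): 1 > 0, so result = 0
  (((a ⊃ ¬b) ⊃ ¬a) ⊃ a): 0 ≤ 0.2, so result = 1
  ((((a ⊃ ¬b) ⊃ ¬a) ⊃ a) ⊃ b): 1 > 0, so result = 0
  (((((a ⊃ ¬b) ⊃ ¬a) ⊃ a) ⊃ b) ⊃ a): 0 ≤ 0.2, so result = 1
  ((((((a ⊃ ¬b) ⊃ ¬a) ⊃ a) ⊃ b) ⊃ a) ⊃ a): 1 > 0.2, so result = 0.2
Checking all 36 assignments confirms none give a value below 0.20.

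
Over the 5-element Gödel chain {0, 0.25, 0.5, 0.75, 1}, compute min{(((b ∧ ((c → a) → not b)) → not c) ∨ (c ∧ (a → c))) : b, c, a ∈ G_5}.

The minimum is attained at b = 0.25, c = 0.25, a = 0:
  (c → a): 0.25 > 0, so result = 0
  not b: Gödel ¬ of 0.25 = 0 (operand ≠ 0)
  ((c → a) → not b): 0 ≤ 0, so result = 1
  (b ∧ ((c → a) → not b)) = min(0.25, 1) = 0.25
  not c: Gödel ¬ of 0.25 = 0 (operand ≠ 0)
  ((b ∧ ((c → a) → not b)) → not c): 0.25 > 0, so result = 0
  (a → c): 0 ≤ 0.25, so result = 1
  (c ∧ (a → c)) = min(0.25, 1) = 0.25
  (((b ∧ ((c → a) → not b)) → not c) ∨ (c ∧ (a → c))) = max(0, 0.25) = 0.25
Checking all 125 assignments confirms none give a value below 0.25.

0.25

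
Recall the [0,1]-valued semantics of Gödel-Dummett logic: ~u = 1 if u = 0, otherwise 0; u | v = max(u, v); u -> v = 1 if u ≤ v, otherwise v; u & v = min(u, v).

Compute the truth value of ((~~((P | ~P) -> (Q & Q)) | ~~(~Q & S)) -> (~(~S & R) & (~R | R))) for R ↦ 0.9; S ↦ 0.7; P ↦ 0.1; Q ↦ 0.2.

0.90

~P: Gödel ¬ of 0.1 = 0 (operand ≠ 0)
(P | ~P) = max(0.1, 0) = 0.1
(Q & Q) = min(0.2, 0.2) = 0.2
((P | ~P) -> (Q & Q)): 0.1 ≤ 0.2, so result = 1
~((P | ~P) -> (Q & Q)): Gödel ¬ of 1 = 0 (operand ≠ 0)
~~((P | ~P) -> (Q & Q)): Gödel ¬ of 0 = 1 (operand is 0)
~Q: Gödel ¬ of 0.2 = 0 (operand ≠ 0)
(~Q & S) = min(0, 0.7) = 0
~(~Q & S): Gödel ¬ of 0 = 1 (operand is 0)
~~(~Q & S): Gödel ¬ of 1 = 0 (operand ≠ 0)
(~~((P | ~P) -> (Q & Q)) | ~~(~Q & S)) = max(1, 0) = 1
~S: Gödel ¬ of 0.7 = 0 (operand ≠ 0)
(~S & R) = min(0, 0.9) = 0
~(~S & R): Gödel ¬ of 0 = 1 (operand is 0)
~R: Gödel ¬ of 0.9 = 0 (operand ≠ 0)
(~R | R) = max(0, 0.9) = 0.9
(~(~S & R) & (~R | R)) = min(1, 0.9) = 0.9
((~~((P | ~P) -> (Q & Q)) | ~~(~Q & S)) -> (~(~S & R) & (~R | R))): 1 > 0.9, so result = 0.9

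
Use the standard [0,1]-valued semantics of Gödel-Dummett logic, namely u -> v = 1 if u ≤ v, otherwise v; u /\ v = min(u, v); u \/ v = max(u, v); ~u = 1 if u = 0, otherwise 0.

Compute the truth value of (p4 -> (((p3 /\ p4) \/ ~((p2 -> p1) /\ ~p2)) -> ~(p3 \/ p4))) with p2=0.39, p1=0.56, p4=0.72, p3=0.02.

0.00

(p3 /\ p4) = min(0.02, 0.72) = 0.02
(p2 -> p1): 0.39 ≤ 0.56, so result = 1
~p2: Gödel ¬ of 0.39 = 0 (operand ≠ 0)
((p2 -> p1) /\ ~p2) = min(1, 0) = 0
~((p2 -> p1) /\ ~p2): Gödel ¬ of 0 = 1 (operand is 0)
((p3 /\ p4) \/ ~((p2 -> p1) /\ ~p2)) = max(0.02, 1) = 1
(p3 \/ p4) = max(0.02, 0.72) = 0.72
~(p3 \/ p4): Gödel ¬ of 0.72 = 0 (operand ≠ 0)
(((p3 /\ p4) \/ ~((p2 -> p1) /\ ~p2)) -> ~(p3 \/ p4)): 1 > 0, so result = 0
(p4 -> (((p3 /\ p4) \/ ~((p2 -> p1) /\ ~p2)) -> ~(p3 \/ p4))): 0.72 > 0, so result = 0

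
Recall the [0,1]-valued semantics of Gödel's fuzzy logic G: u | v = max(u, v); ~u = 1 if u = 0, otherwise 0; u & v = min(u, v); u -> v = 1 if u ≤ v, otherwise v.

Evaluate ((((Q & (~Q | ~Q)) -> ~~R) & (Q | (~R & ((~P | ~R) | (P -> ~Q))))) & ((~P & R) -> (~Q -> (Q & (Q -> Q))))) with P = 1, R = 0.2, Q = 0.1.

0.10

~Q: Gödel ¬ of 0.1 = 0 (operand ≠ 0)
~Q: Gödel ¬ of 0.1 = 0 (operand ≠ 0)
(~Q | ~Q) = max(0, 0) = 0
(Q & (~Q | ~Q)) = min(0.1, 0) = 0
~R: Gödel ¬ of 0.2 = 0 (operand ≠ 0)
~~R: Gödel ¬ of 0 = 1 (operand is 0)
((Q & (~Q | ~Q)) -> ~~R): 0 ≤ 1, so result = 1
~R: Gödel ¬ of 0.2 = 0 (operand ≠ 0)
~P: Gödel ¬ of 1 = 0 (operand ≠ 0)
~R: Gödel ¬ of 0.2 = 0 (operand ≠ 0)
(~P | ~R) = max(0, 0) = 0
~Q: Gödel ¬ of 0.1 = 0 (operand ≠ 0)
(P -> ~Q): 1 > 0, so result = 0
((~P | ~R) | (P -> ~Q)) = max(0, 0) = 0
(~R & ((~P | ~R) | (P -> ~Q))) = min(0, 0) = 0
(Q | (~R & ((~P | ~R) | (P -> ~Q)))) = max(0.1, 0) = 0.1
(((Q & (~Q | ~Q)) -> ~~R) & (Q | (~R & ((~P | ~R) | (P -> ~Q))))) = min(1, 0.1) = 0.1
~P: Gödel ¬ of 1 = 0 (operand ≠ 0)
(~P & R) = min(0, 0.2) = 0
~Q: Gödel ¬ of 0.1 = 0 (operand ≠ 0)
(Q -> Q): 0.1 ≤ 0.1, so result = 1
(Q & (Q -> Q)) = min(0.1, 1) = 0.1
(~Q -> (Q & (Q -> Q))): 0 ≤ 0.1, so result = 1
((~P & R) -> (~Q -> (Q & (Q -> Q)))): 0 ≤ 1, so result = 1
((((Q & (~Q | ~Q)) -> ~~R) & (Q | (~R & ((~P | ~R) | (P -> ~Q))))) & ((~P & R) -> (~Q -> (Q & (Q -> Q))))) = min(0.1, 1) = 0.1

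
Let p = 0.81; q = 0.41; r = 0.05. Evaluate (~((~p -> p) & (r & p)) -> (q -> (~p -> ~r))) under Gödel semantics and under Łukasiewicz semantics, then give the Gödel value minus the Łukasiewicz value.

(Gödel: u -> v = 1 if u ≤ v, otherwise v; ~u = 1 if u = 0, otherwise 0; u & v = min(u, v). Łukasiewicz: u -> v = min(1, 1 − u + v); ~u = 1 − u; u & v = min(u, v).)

0.00

Gödel evaluation:
  ~p: Gödel ¬ of 0.81 = 0 (operand ≠ 0)
  (~p -> p): 0 ≤ 0.81, so result = 1
  (r & p) = min(0.05, 0.81) = 0.05
  ((~p -> p) & (r & p)) = min(1, 0.05) = 0.05
  ~((~p -> p) & (r & p)): Gödel ¬ of 0.05 = 0 (operand ≠ 0)
  ~p: Gödel ¬ of 0.81 = 0 (operand ≠ 0)
  ~r: Gödel ¬ of 0.05 = 0 (operand ≠ 0)
  (~p -> ~r): 0 ≤ 0, so result = 1
  (q -> (~p -> ~r)): 0.41 ≤ 1, so result = 1
  (~((~p -> p) & (r & p)) -> (q -> (~p -> ~r))): 0 ≤ 1, so result = 1
  Gödel value = 1
Łukasiewicz evaluation:
  ~p: Łukasiewicz ¬ gives 1 − 0.81 = 0.19
  (~p -> p): min(1, 1 − 0.19 + 0.81) = 1
  (r & p) = min(0.05, 0.81) = 0.05
  ((~p -> p) & (r & p)) = min(1, 0.05) = 0.05
  ~((~p -> p) & (r & p)): Łukasiewicz ¬ gives 1 − 0.05 = 0.95
  ~p: Łukasiewicz ¬ gives 1 − 0.81 = 0.19
  ~r: Łukasiewicz ¬ gives 1 − 0.05 = 0.95
  (~p -> ~r): min(1, 1 − 0.19 + 0.95) = 1
  (q -> (~p -> ~r)): min(1, 1 − 0.41 + 1) = 1
  (~((~p -> p) & (r & p)) -> (q -> (~p -> ~r))): min(1, 1 − 0.95 + 1) = 1
  Łukasiewicz value = 1
Difference: 1 − 1 = 0.00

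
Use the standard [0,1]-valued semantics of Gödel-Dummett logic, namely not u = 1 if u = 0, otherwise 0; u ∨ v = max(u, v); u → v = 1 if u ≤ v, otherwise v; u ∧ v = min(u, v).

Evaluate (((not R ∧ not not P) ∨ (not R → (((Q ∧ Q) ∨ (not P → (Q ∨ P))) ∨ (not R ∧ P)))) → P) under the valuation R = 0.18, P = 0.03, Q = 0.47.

0.03

not R: Gödel ¬ of 0.18 = 0 (operand ≠ 0)
not P: Gödel ¬ of 0.03 = 0 (operand ≠ 0)
not not P: Gödel ¬ of 0 = 1 (operand is 0)
(not R ∧ not not P) = min(0, 1) = 0
not R: Gödel ¬ of 0.18 = 0 (operand ≠ 0)
(Q ∧ Q) = min(0.47, 0.47) = 0.47
not P: Gödel ¬ of 0.03 = 0 (operand ≠ 0)
(Q ∨ P) = max(0.47, 0.03) = 0.47
(not P → (Q ∨ P)): 0 ≤ 0.47, so result = 1
((Q ∧ Q) ∨ (not P → (Q ∨ P))) = max(0.47, 1) = 1
not R: Gödel ¬ of 0.18 = 0 (operand ≠ 0)
(not R ∧ P) = min(0, 0.03) = 0
(((Q ∧ Q) ∨ (not P → (Q ∨ P))) ∨ (not R ∧ P)) = max(1, 0) = 1
(not R → (((Q ∧ Q) ∨ (not P → (Q ∨ P))) ∨ (not R ∧ P))): 0 ≤ 1, so result = 1
((not R ∧ not not P) ∨ (not R → (((Q ∧ Q) ∨ (not P → (Q ∨ P))) ∨ (not R ∧ P)))) = max(0, 1) = 1
(((not R ∧ not not P) ∨ (not R → (((Q ∧ Q) ∨ (not P → (Q ∨ P))) ∨ (not R ∧ P)))) → P): 1 > 0.03, so result = 0.03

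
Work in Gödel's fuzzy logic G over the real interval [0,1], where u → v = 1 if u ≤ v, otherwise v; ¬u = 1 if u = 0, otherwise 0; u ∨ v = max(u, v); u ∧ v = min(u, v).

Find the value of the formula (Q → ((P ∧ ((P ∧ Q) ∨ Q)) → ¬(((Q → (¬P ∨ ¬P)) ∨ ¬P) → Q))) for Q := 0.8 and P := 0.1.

0.00

(P ∧ Q) = min(0.1, 0.8) = 0.1
((P ∧ Q) ∨ Q) = max(0.1, 0.8) = 0.8
(P ∧ ((P ∧ Q) ∨ Q)) = min(0.1, 0.8) = 0.1
¬P: Gödel ¬ of 0.1 = 0 (operand ≠ 0)
¬P: Gödel ¬ of 0.1 = 0 (operand ≠ 0)
(¬P ∨ ¬P) = max(0, 0) = 0
(Q → (¬P ∨ ¬P)): 0.8 > 0, so result = 0
¬P: Gödel ¬ of 0.1 = 0 (operand ≠ 0)
((Q → (¬P ∨ ¬P)) ∨ ¬P) = max(0, 0) = 0
(((Q → (¬P ∨ ¬P)) ∨ ¬P) → Q): 0 ≤ 0.8, so result = 1
¬(((Q → (¬P ∨ ¬P)) ∨ ¬P) → Q): Gödel ¬ of 1 = 0 (operand ≠ 0)
((P ∧ ((P ∧ Q) ∨ Q)) → ¬(((Q → (¬P ∨ ¬P)) ∨ ¬P) → Q)): 0.1 > 0, so result = 0
(Q → ((P ∧ ((P ∧ Q) ∨ Q)) → ¬(((Q → (¬P ∨ ¬P)) ∨ ¬P) → Q))): 0.8 > 0, so result = 0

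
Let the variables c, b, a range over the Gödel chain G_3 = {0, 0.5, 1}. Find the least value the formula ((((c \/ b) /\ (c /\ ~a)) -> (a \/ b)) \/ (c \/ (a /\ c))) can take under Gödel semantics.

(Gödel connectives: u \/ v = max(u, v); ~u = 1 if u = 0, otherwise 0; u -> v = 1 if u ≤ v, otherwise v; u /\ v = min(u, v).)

The minimum is attained at c = 0.5, b = 0, a = 0:
  (c \/ b) = max(0.5, 0) = 0.5
  ~a: Gödel ¬ of 0 = 1 (operand is 0)
  (c /\ ~a) = min(0.5, 1) = 0.5
  ((c \/ b) /\ (c /\ ~a)) = min(0.5, 0.5) = 0.5
  (a \/ b) = max(0, 0) = 0
  (((c \/ b) /\ (c /\ ~a)) -> (a \/ b)): 0.5 > 0, so result = 0
  (a /\ c) = min(0, 0.5) = 0
  (c \/ (a /\ c)) = max(0.5, 0) = 0.5
  ((((c \/ b) /\ (c /\ ~a)) -> (a \/ b)) \/ (c \/ (a /\ c))) = max(0, 0.5) = 0.5
Checking all 27 assignments confirms none give a value below 0.50.

0.50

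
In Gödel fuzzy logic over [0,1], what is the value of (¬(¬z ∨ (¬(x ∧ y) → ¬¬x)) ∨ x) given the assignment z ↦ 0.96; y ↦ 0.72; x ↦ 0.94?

¬z: Gödel ¬ of 0.96 = 0 (operand ≠ 0)
(x ∧ y) = min(0.94, 0.72) = 0.72
¬(x ∧ y): Gödel ¬ of 0.72 = 0 (operand ≠ 0)
¬x: Gödel ¬ of 0.94 = 0 (operand ≠ 0)
¬¬x: Gödel ¬ of 0 = 1 (operand is 0)
(¬(x ∧ y) → ¬¬x): 0 ≤ 1, so result = 1
(¬z ∨ (¬(x ∧ y) → ¬¬x)) = max(0, 1) = 1
¬(¬z ∨ (¬(x ∧ y) → ¬¬x)): Gödel ¬ of 1 = 0 (operand ≠ 0)
(¬(¬z ∨ (¬(x ∧ y) → ¬¬x)) ∨ x) = max(0, 0.94) = 0.94

0.94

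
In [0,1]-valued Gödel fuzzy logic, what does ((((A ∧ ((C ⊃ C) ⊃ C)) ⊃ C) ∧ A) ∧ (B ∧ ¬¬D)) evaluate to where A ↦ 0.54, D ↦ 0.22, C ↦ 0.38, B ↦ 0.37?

(C ⊃ C): 0.38 ≤ 0.38, so result = 1
((C ⊃ C) ⊃ C): 1 > 0.38, so result = 0.38
(A ∧ ((C ⊃ C) ⊃ C)) = min(0.54, 0.38) = 0.38
((A ∧ ((C ⊃ C) ⊃ C)) ⊃ C): 0.38 ≤ 0.38, so result = 1
(((A ∧ ((C ⊃ C) ⊃ C)) ⊃ C) ∧ A) = min(1, 0.54) = 0.54
¬D: Gödel ¬ of 0.22 = 0 (operand ≠ 0)
¬¬D: Gödel ¬ of 0 = 1 (operand is 0)
(B ∧ ¬¬D) = min(0.37, 1) = 0.37
((((A ∧ ((C ⊃ C) ⊃ C)) ⊃ C) ∧ A) ∧ (B ∧ ¬¬D)) = min(0.54, 0.37) = 0.37

0.37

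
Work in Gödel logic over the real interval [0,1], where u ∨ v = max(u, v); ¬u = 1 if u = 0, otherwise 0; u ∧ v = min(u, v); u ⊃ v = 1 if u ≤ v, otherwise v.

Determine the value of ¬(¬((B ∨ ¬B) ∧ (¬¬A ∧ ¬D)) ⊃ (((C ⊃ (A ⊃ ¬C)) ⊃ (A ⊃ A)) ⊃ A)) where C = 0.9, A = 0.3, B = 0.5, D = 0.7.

0.00

¬B: Gödel ¬ of 0.5 = 0 (operand ≠ 0)
(B ∨ ¬B) = max(0.5, 0) = 0.5
¬A: Gödel ¬ of 0.3 = 0 (operand ≠ 0)
¬¬A: Gödel ¬ of 0 = 1 (operand is 0)
¬D: Gödel ¬ of 0.7 = 0 (operand ≠ 0)
(¬¬A ∧ ¬D) = min(1, 0) = 0
((B ∨ ¬B) ∧ (¬¬A ∧ ¬D)) = min(0.5, 0) = 0
¬((B ∨ ¬B) ∧ (¬¬A ∧ ¬D)): Gödel ¬ of 0 = 1 (operand is 0)
¬C: Gödel ¬ of 0.9 = 0 (operand ≠ 0)
(A ⊃ ¬C): 0.3 > 0, so result = 0
(C ⊃ (A ⊃ ¬C)): 0.9 > 0, so result = 0
(A ⊃ A): 0.3 ≤ 0.3, so result = 1
((C ⊃ (A ⊃ ¬C)) ⊃ (A ⊃ A)): 0 ≤ 1, so result = 1
(((C ⊃ (A ⊃ ¬C)) ⊃ (A ⊃ A)) ⊃ A): 1 > 0.3, so result = 0.3
(¬((B ∨ ¬B) ∧ (¬¬A ∧ ¬D)) ⊃ (((C ⊃ (A ⊃ ¬C)) ⊃ (A ⊃ A)) ⊃ A)): 1 > 0.3, so result = 0.3
¬(¬((B ∨ ¬B) ∧ (¬¬A ∧ ¬D)) ⊃ (((C ⊃ (A ⊃ ¬C)) ⊃ (A ⊃ A)) ⊃ A)): Gödel ¬ of 0.3 = 0 (operand ≠ 0)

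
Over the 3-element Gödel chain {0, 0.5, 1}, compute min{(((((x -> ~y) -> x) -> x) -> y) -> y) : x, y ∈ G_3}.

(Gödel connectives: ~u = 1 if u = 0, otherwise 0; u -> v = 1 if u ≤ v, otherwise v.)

0.50

The minimum is attained at x = 0.5, y = 0.5:
  ~y: Gödel ¬ of 0.5 = 0 (operand ≠ 0)
  (x -> ~y): 0.5 > 0, so result = 0
  ((x -> ~y) -> x): 0 ≤ 0.5, so result = 1
  (((x -> ~y) -> x) -> x): 1 > 0.5, so result = 0.5
  ((((x -> ~y) -> x) -> x) -> y): 0.5 ≤ 0.5, so result = 1
  (((((x -> ~y) -> x) -> x) -> y) -> y): 1 > 0.5, so result = 0.5
Checking all 9 assignments confirms none give a value below 0.50.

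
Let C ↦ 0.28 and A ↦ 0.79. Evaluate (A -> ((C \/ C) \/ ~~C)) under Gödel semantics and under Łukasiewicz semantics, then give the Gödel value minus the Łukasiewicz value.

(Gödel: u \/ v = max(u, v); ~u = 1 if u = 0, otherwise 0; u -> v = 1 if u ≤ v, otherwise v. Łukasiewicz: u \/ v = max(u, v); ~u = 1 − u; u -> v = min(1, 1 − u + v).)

0.51

Gödel evaluation:
  (C \/ C) = max(0.28, 0.28) = 0.28
  ~C: Gödel ¬ of 0.28 = 0 (operand ≠ 0)
  ~~C: Gödel ¬ of 0 = 1 (operand is 0)
  ((C \/ C) \/ ~~C) = max(0.28, 1) = 1
  (A -> ((C \/ C) \/ ~~C)): 0.79 ≤ 1, so result = 1
  Gödel value = 1
Łukasiewicz evaluation:
  (C \/ C) = max(0.28, 0.28) = 0.28
  ~C: Łukasiewicz ¬ gives 1 − 0.28 = 0.72
  ~~C: Łukasiewicz ¬ gives 1 − 0.72 = 0.28
  ((C \/ C) \/ ~~C) = max(0.28, 0.28) = 0.28
  (A -> ((C \/ C) \/ ~~C)): min(1, 1 − 0.79 + 0.28) = 0.49
  Łukasiewicz value = 0.49
Difference: 1 − 0.49 = 0.51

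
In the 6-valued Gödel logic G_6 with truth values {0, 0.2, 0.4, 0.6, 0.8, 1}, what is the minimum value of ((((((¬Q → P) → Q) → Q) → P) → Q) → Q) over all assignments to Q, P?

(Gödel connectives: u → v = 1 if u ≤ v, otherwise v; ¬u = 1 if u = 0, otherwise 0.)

0.20

The minimum is attained at Q = 0.2, P = 0:
  ¬Q: Gödel ¬ of 0.2 = 0 (operand ≠ 0)
  (¬Q → P): 0 ≤ 0, so result = 1
  ((¬Q → P) → Q): 1 > 0.2, so result = 0.2
  (((¬Q → P) → Q) → Q): 0.2 ≤ 0.2, so result = 1
  ((((¬Q → P) → Q) → Q) → P): 1 > 0, so result = 0
  (((((¬Q → P) → Q) → Q) → P) → Q): 0 ≤ 0.2, so result = 1
  ((((((¬Q → P) → Q) → Q) → P) → Q) → Q): 1 > 0.2, so result = 0.2
Checking all 36 assignments confirms none give a value below 0.20.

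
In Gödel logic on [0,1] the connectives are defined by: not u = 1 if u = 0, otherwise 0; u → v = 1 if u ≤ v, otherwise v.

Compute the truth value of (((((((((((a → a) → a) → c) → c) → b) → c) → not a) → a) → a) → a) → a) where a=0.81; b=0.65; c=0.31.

0.81

(a → a): 0.81 ≤ 0.81, so result = 1
((a → a) → a): 1 > 0.81, so result = 0.81
(((a → a) → a) → c): 0.81 > 0.31, so result = 0.31
((((a → a) → a) → c) → c): 0.31 ≤ 0.31, so result = 1
(((((a → a) → a) → c) → c) → b): 1 > 0.65, so result = 0.65
((((((a → a) → a) → c) → c) → b) → c): 0.65 > 0.31, so result = 0.31
not a: Gödel ¬ of 0.81 = 0 (operand ≠ 0)
(((((((a → a) → a) → c) → c) → b) → c) → not a): 0.31 > 0, so result = 0
((((((((a → a) → a) → c) → c) → b) → c) → not a) → a): 0 ≤ 0.81, so result = 1
(((((((((a → a) → a) → c) → c) → b) → c) → not a) → a) → a): 1 > 0.81, so result = 0.81
((((((((((a → a) → a) → c) → c) → b) → c) → not a) → a) → a) → a): 0.81 ≤ 0.81, so result = 1
(((((((((((a → a) → a) → c) → c) → b) → c) → not a) → a) → a) → a) → a): 1 > 0.81, so result = 0.81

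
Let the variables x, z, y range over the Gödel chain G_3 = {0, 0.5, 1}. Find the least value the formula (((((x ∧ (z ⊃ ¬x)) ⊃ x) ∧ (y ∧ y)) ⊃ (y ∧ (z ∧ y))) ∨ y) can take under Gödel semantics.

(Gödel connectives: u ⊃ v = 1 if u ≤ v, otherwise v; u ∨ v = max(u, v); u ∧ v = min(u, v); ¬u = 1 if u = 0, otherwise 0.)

0.50

The minimum is attained at x = 0, z = 0, y = 0.5:
  ¬x: Gödel ¬ of 0 = 1 (operand is 0)
  (z ⊃ ¬x): 0 ≤ 1, so result = 1
  (x ∧ (z ⊃ ¬x)) = min(0, 1) = 0
  ((x ∧ (z ⊃ ¬x)) ⊃ x): 0 ≤ 0, so result = 1
  (y ∧ y) = min(0.5, 0.5) = 0.5
  (((x ∧ (z ⊃ ¬x)) ⊃ x) ∧ (y ∧ y)) = min(1, 0.5) = 0.5
  (z ∧ y) = min(0, 0.5) = 0
  (y ∧ (z ∧ y)) = min(0.5, 0) = 0
  ((((x ∧ (z ⊃ ¬x)) ⊃ x) ∧ (y ∧ y)) ⊃ (y ∧ (z ∧ y))): 0.5 > 0, so result = 0
  (((((x ∧ (z ⊃ ¬x)) ⊃ x) ∧ (y ∧ y)) ⊃ (y ∧ (z ∧ y))) ∨ y) = max(0, 0.5) = 0.5
Checking all 27 assignments confirms none give a value below 0.50.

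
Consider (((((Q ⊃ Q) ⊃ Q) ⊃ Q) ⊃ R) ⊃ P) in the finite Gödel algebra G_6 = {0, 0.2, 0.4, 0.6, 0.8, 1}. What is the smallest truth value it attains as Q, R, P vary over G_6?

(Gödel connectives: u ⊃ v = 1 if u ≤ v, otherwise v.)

The minimum is attained at Q = 0, R = 0.2, P = 0:
  (Q ⊃ Q): 0 ≤ 0, so result = 1
  ((Q ⊃ Q) ⊃ Q): 1 > 0, so result = 0
  (((Q ⊃ Q) ⊃ Q) ⊃ Q): 0 ≤ 0, so result = 1
  ((((Q ⊃ Q) ⊃ Q) ⊃ Q) ⊃ R): 1 > 0.2, so result = 0.2
  (((((Q ⊃ Q) ⊃ Q) ⊃ Q) ⊃ R) ⊃ P): 0.2 > 0, so result = 0
Checking all 216 assignments confirms none give a value below 0.00.

0.00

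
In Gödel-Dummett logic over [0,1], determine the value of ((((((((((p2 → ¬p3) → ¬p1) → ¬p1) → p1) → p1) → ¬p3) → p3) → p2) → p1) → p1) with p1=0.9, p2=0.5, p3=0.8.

¬p3: Gödel ¬ of 0.8 = 0 (operand ≠ 0)
(p2 → ¬p3): 0.5 > 0, so result = 0
¬p1: Gödel ¬ of 0.9 = 0 (operand ≠ 0)
((p2 → ¬p3) → ¬p1): 0 ≤ 0, so result = 1
¬p1: Gödel ¬ of 0.9 = 0 (operand ≠ 0)
(((p2 → ¬p3) → ¬p1) → ¬p1): 1 > 0, so result = 0
((((p2 → ¬p3) → ¬p1) → ¬p1) → p1): 0 ≤ 0.9, so result = 1
(((((p2 → ¬p3) → ¬p1) → ¬p1) → p1) → p1): 1 > 0.9, so result = 0.9
¬p3: Gödel ¬ of 0.8 = 0 (operand ≠ 0)
((((((p2 → ¬p3) → ¬p1) → ¬p1) → p1) → p1) → ¬p3): 0.9 > 0, so result = 0
(((((((p2 → ¬p3) → ¬p1) → ¬p1) → p1) → p1) → ¬p3) → p3): 0 ≤ 0.8, so result = 1
((((((((p2 → ¬p3) → ¬p1) → ¬p1) → p1) → p1) → ¬p3) → p3) → p2): 1 > 0.5, so result = 0.5
(((((((((p2 → ¬p3) → ¬p1) → ¬p1) → p1) → p1) → ¬p3) → p3) → p2) → p1): 0.5 ≤ 0.9, so result = 1
((((((((((p2 → ¬p3) → ¬p1) → ¬p1) → p1) → p1) → ¬p3) → p3) → p2) → p1) → p1): 1 > 0.9, so result = 0.9

0.90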